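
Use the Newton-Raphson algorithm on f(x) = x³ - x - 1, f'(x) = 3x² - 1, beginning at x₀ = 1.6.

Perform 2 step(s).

f(x) = x³ - x - 1
f'(x) = 3x² - 1
x₀ = 1.6

Newton-Raphson formula: x_{n+1} = x_n - f(x_n)/f'(x_n)

Iteration 1:
  f(1.600000) = 1.496000
  f'(1.600000) = 6.680000
  x_1 = 1.600000 - 1.496000/6.680000 = 1.376048
Iteration 2:
  f(1.376048) = 0.229510
  f'(1.376048) = 4.680524
  x_2 = 1.376048 - 0.229510/4.680524 = 1.327013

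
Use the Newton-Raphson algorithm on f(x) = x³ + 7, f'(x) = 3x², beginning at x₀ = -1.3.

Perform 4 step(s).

f(x) = x³ + 7
f'(x) = 3x²
x₀ = -1.3

Newton-Raphson formula: x_{n+1} = x_n - f(x_n)/f'(x_n)

Iteration 1:
  f(-1.300000) = 4.803000
  f'(-1.300000) = 5.070000
  x_1 = -1.300000 - 4.803000/5.070000 = -2.247337
Iteration 2:
  f(-2.247337) = -4.350233
  f'(-2.247337) = 15.151575
  x_2 = -2.247337 - (-4.350233)/15.151575 = -1.960223
Iteration 3:
  f(-1.960223) = -0.532107
  f'(-1.960223) = 11.527423
  x_3 = -1.960223 - (-0.532107)/11.527423 = -1.914063
Iteration 4:
  f(-1.914063) = -0.012432
  f'(-1.914063) = 10.990911
  x_4 = -1.914063 - (-0.012432)/10.990911 = -1.912932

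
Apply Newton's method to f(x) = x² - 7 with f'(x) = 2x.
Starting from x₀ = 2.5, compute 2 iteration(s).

f(x) = x² - 7
f'(x) = 2x
x₀ = 2.5

Newton-Raphson formula: x_{n+1} = x_n - f(x_n)/f'(x_n)

Iteration 1:
  f(2.500000) = -0.750000
  f'(2.500000) = 5.000000
  x_1 = 2.500000 - (-0.750000)/5.000000 = 2.650000
Iteration 2:
  f(2.650000) = 0.022500
  f'(2.650000) = 5.300000
  x_2 = 2.650000 - 0.022500/5.300000 = 2.645755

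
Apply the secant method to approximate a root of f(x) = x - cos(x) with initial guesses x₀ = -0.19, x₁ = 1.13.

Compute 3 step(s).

f(x) = x - cos(x)
x₀ = -0.19, x₁ = 1.13

Secant formula: x_{n+1} = x_n - f(x_n)(x_n - x_{n-1})/(f(x_n) - f(x_{n-1}))

Iteration 1:
  f(-0.190000) = -1.172004
  f(1.130000) = 0.703340
  x_2 = 1.130000 - 0.703340×(1.130000 - (-0.190000))/(0.703340 - (-1.172004))
       = 0.634939
Iteration 2:
  f(1.130000) = 0.703340
  f(0.634939) = -0.170168
  x_3 = 0.634939 - (-0.170168)×(0.634939 - 1.130000)/(-0.170168 - 0.703340)
       = 0.731382
Iteration 3:
  f(0.634939) = -0.170168
  f(0.731382) = -0.012870
  x_4 = 0.731382 - (-0.012870)×(0.731382 - 0.634939)/(-0.012870 - (-0.170168))
       = 0.739273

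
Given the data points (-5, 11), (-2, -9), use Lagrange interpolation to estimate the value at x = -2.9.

Lagrange interpolation formula:
P(x) = Σ yᵢ × Lᵢ(x)
where Lᵢ(x) = Π_{j≠i} (x - xⱼ)/(xᵢ - xⱼ)

L_0(-2.9) = (-2.9 - (-2))/(-5 - (-2)) = 0.300000
L_1(-2.9) = (-2.9 - (-5))/(-2 - (-5)) = 0.700000

P(-2.9) = 11×L_0(-2.9) + (-9)×L_1(-2.9)
P(-2.9) = -3.000000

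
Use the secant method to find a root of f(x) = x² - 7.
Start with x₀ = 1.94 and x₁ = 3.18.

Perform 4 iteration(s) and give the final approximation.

f(x) = x² - 7
x₀ = 1.94, x₁ = 3.18

Secant formula: x_{n+1} = x_n - f(x_n)(x_n - x_{n-1})/(f(x_n) - f(x_{n-1}))

Iteration 1:
  f(1.940000) = -3.236400
  f(3.180000) = 3.112400
  x_2 = 3.180000 - 3.112400×(3.180000 - 1.940000)/(3.112400 - (-3.236400))
       = 2.572109
Iteration 2:
  f(3.180000) = 3.112400
  f(2.572109) = -0.384253
  x_3 = 2.572109 - (-0.384253)×(2.572109 - 3.180000)/(-0.384253 - 3.112400)
       = 2.638912
Iteration 3:
  f(2.572109) = -0.384253
  f(2.638912) = -0.036146
  x_4 = 2.638912 - (-0.036146)×(2.638912 - 2.572109)/(-0.036146 - (-0.384253))
       = 2.645848
Iteration 4:
  f(2.638912) = -0.036146
  f(2.645848) = 0.000511
  x_5 = 2.645848 - 0.000511×(2.645848 - 2.638912)/(0.000511 - (-0.036146))
       = 2.645751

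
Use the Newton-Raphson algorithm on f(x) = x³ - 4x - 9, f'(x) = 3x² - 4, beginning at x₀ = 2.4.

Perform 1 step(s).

f(x) = x³ - 4x - 9
f'(x) = 3x² - 4
x₀ = 2.4

Newton-Raphson formula: x_{n+1} = x_n - f(x_n)/f'(x_n)

Iteration 1:
  f(2.400000) = -4.776000
  f'(2.400000) = 13.280000
  x_1 = 2.400000 - (-4.776000)/13.280000 = 2.759639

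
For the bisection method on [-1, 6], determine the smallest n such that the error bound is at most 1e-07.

We need (b-a)/2^n ≤ 1e-07
(6 - (-1))/2^n ≤ 1e-07
7/2^n ≤ 1e-07
2^n ≥ 70000000
n ≥ log₂(70000000) = 26.06
n ≥ 27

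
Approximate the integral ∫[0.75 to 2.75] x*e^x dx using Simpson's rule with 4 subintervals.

f(x) = x*e^x
a = 0.75, b = 2.75, n = 4
h = (b - a)/n = 0.500000

Simpson's rule: (h/3)[f(x₀) + 4f(x₁) + 2f(x₂) + ... + f(xₙ)]

x_0 = 0.7500, f(x_0) = 1.587750, coefficient = 1
x_1 = 1.2500, f(x_1) = 4.362929, coefficient = 4
x_2 = 1.7500, f(x_2) = 10.070555, coefficient = 2
x_3 = 2.2500, f(x_3) = 21.347406, coefficient = 4
x_4 = 2.7500, f(x_4) = 43.017238, coefficient = 1

I ≈ (0.500000/3) × 167.587434 = 27.931239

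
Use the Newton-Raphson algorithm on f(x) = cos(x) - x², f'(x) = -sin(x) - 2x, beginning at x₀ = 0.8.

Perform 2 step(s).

f(x) = cos(x) - x²
f'(x) = -sin(x) - 2x
x₀ = 0.8

Newton-Raphson formula: x_{n+1} = x_n - f(x_n)/f'(x_n)

Iteration 1:
  f(0.800000) = 0.056707
  f'(0.800000) = -2.317356
  x_1 = 0.800000 - 0.056707/(-2.317356) = 0.824470
Iteration 2:
  f(0.824470) = -0.000806
  f'(0.824470) = -2.383129
  x_2 = 0.824470 - (-0.000806)/(-2.383129) = 0.824132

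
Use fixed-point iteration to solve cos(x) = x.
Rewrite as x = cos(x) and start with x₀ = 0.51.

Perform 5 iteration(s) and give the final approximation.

Equation: cos(x) = x
Fixed-point form: x = cos(x)
x₀ = 0.51

x_1 = g(0.510000) = 0.872745
x_2 = g(0.872745) = 0.642726
x_3 = g(0.642726) = 0.800465
x_4 = g(0.800465) = 0.696373
x_5 = g(0.696373) = 0.767173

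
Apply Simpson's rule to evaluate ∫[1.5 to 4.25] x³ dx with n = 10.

f(x) = x³
a = 1.5, b = 4.25, n = 10
h = (b - a)/n = 0.275000

Simpson's rule: (h/3)[f(x₀) + 4f(x₁) + 2f(x₂) + ... + f(xₙ)]

x_0 = 1.5000, f(x_0) = 3.375000, coefficient = 1
x_1 = 1.7750, f(x_1) = 5.592359, coefficient = 4
x_2 = 2.0500, f(x_2) = 8.615125, coefficient = 2
x_3 = 2.3250, f(x_3) = 12.568078, coefficient = 4
x_4 = 2.6000, f(x_4) = 17.576000, coefficient = 2
x_5 = 2.8750, f(x_5) = 23.763672, coefficient = 4
x_6 = 3.1500, f(x_6) = 31.255875, coefficient = 2
x_7 = 3.4250, f(x_7) = 40.177391, coefficient = 4
x_8 = 3.7000, f(x_8) = 50.653000, coefficient = 2
x_9 = 3.9750, f(x_9) = 62.807484, coefficient = 4
x_10 = 4.2500, f(x_10) = 76.765625, coefficient = 1

I ≈ (0.275000/3) × 875.976563 = 80.297852
Exact value: 80.297852
Error: 0.000000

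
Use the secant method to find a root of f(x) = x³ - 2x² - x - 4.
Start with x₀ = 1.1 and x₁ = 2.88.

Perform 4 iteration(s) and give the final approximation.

f(x) = x³ - 2x² - x - 4
x₀ = 1.1, x₁ = 2.88

Secant formula: x_{n+1} = x_n - f(x_n)(x_n - x_{n-1})/(f(x_n) - f(x_{n-1}))

Iteration 1:
  f(1.100000) = -6.189000
  f(2.880000) = 0.419072
  x_2 = 2.880000 - 0.419072×(2.880000 - 1.100000)/(0.419072 - (-6.189000))
       = 2.767116
Iteration 2:
  f(2.880000) = 0.419072
  f(2.767116) = -0.893366
  x_3 = 2.767116 - (-0.893366)×(2.767116 - 2.880000)/(-0.893366 - 0.419072)
       = 2.843955
Iteration 3:
  f(2.767116) = -0.893366
  f(2.843955) = -0.017978
  x_4 = 2.843955 - (-0.017978)×(2.843955 - 2.767116)/(-0.017978 - (-0.893366))
       = 2.845533
Iteration 4:
  f(2.843955) = -0.017978
  f(2.845533) = 0.000799
  x_5 = 2.845533 - 0.000799×(2.845533 - 2.843955)/(0.000799 - (-0.017978))
       = 2.845466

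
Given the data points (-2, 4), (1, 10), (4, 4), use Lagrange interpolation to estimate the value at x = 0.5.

Lagrange interpolation formula:
P(x) = Σ yᵢ × Lᵢ(x)
where Lᵢ(x) = Π_{j≠i} (x - xⱼ)/(xᵢ - xⱼ)

L_0(0.5) = (0.5 - 1)/(-2 - 1) × (0.5 - 4)/(-2 - 4) = 0.097222
L_1(0.5) = (0.5 - (-2))/(1 - (-2)) × (0.5 - 4)/(1 - 4) = 0.972222
L_2(0.5) = (0.5 - (-2))/(4 - (-2)) × (0.5 - 1)/(4 - 1) = -0.069444

P(0.5) = 4×L_0(0.5) + 10×L_1(0.5) + 4×L_2(0.5)
P(0.5) = 9.833333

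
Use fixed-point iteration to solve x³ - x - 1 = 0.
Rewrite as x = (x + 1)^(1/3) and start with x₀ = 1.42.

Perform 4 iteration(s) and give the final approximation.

Equation: x³ - x - 1 = 0
Fixed-point form: x = (x + 1)^(1/3)
x₀ = 1.42

x_1 = g(1.420000) = 1.342575
x_2 = g(1.342575) = 1.328101
x_3 = g(1.328101) = 1.325360
x_4 = g(1.325360) = 1.324840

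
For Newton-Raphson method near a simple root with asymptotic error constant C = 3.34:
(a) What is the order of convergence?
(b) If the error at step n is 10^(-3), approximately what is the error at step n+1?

(a) Newton-Raphson has quadratic (order 2) convergence near simple roots.
    This means |e_{n+1}| ≈ C|e_n|².

(b) With |e_n| = 10^(-3) and C = 3.34:
    |e_{n+1}| ≈ 3.34 × (10^(-3))² = 3.34 × 10^(-6)

(a) 2 (quadratic); (b) |e_{n+1}| ≈ 3.340e-06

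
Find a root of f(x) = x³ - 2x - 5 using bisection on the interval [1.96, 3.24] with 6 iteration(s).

f(x) = x³ - 2x - 5
Initial interval: [1.96, 3.24]

Iteration 1:
  c_1 = (1.960000 + 3.240000)/2 = 2.600000
  f(c_1) = f(2.600000) = 7.376000
  f(a) × f(c) < 0, new interval: [1.960000, 2.600000]
Iteration 2:
  c_2 = (1.960000 + 2.600000)/2 = 2.280000
  f(c_2) = f(2.280000) = 2.292352
  f(a) × f(c) < 0, new interval: [1.960000, 2.280000]
Iteration 3:
  c_3 = (1.960000 + 2.280000)/2 = 2.120000
  f(c_3) = f(2.120000) = 0.288128
  f(a) × f(c) < 0, new interval: [1.960000, 2.120000]
Iteration 4:
  c_4 = (1.960000 + 2.120000)/2 = 2.040000
  f(c_4) = f(2.040000) = -0.590336
  f(a) × f(c) ≥ 0, new interval: [2.040000, 2.120000]
Iteration 5:
  c_5 = (2.040000 + 2.120000)/2 = 2.080000
  f(c_5) = f(2.080000) = -0.161088
  f(a) × f(c) ≥ 0, new interval: [2.080000, 2.120000]
Iteration 6:
  c_6 = (2.080000 + 2.120000)/2 = 2.100000
  f(c_6) = f(2.100000) = 0.061000
  f(a) × f(c) < 0, new interval: [2.080000, 2.100000]

After 6 iteration(s), the approximation is c_6 = 2.100000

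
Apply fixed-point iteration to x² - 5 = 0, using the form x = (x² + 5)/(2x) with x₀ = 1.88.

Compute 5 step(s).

Equation: x² - 5 = 0
Fixed-point form: x = (x² + 5)/(2x)
x₀ = 1.88

x_1 = g(1.880000) = 2.269787
x_2 = g(2.269787) = 2.236318
x_3 = g(2.236318) = 2.236068
x_4 = g(2.236068) = 2.236068
x_5 = g(2.236068) = 2.236068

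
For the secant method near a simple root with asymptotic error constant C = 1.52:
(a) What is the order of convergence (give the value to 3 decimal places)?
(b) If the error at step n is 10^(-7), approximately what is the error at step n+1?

(a) Secant method has superlinear convergence with order φ = (1+√5)/2 ≈ 1.618.
    This means |e_{n+1}| ≈ C|e_n|^1.618.

(b) With |e_n| = 10^(-7) and C = 1.52:
    |e_{n+1}| ≈ 1.52 × (10^(-7))^1.618 = 1.52 × 10^(-11.33)

(a) ≈ 1.618 (golden ratio); (b) |e_{n+1}| ≈ 7.171e-12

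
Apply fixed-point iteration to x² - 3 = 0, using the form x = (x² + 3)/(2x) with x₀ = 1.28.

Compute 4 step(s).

Equation: x² - 3 = 0
Fixed-point form: x = (x² + 3)/(2x)
x₀ = 1.28

x_1 = g(1.280000) = 1.811875
x_2 = g(1.811875) = 1.733809
x_3 = g(1.733809) = 1.732052
x_4 = g(1.732052) = 1.732051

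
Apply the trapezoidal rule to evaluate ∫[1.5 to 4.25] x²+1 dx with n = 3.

f(x) = x²+1
a = 1.5, b = 4.25, n = 3
h = (b - a)/n = 0.916667

Trapezoidal rule: (h/2)[f(x₀) + 2f(x₁) + 2f(x₂) + ... + f(xₙ)]

x_0 = 1.5000, f(x_0) = 3.250000, coefficient = 1
x_1 = 2.4167, f(x_1) = 6.840278, coefficient = 2
x_2 = 3.3333, f(x_2) = 12.111111, coefficient = 2
x_3 = 4.2500, f(x_3) = 19.062500, coefficient = 1

I ≈ (0.916667/2) × 60.215278 = 27.598669
Exact value: 27.213542
Error: 0.385127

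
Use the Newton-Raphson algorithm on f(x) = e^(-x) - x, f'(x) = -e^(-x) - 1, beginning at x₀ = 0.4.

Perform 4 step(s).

f(x) = e^(-x) - x
f'(x) = -e^(-x) - 1
x₀ = 0.4

Newton-Raphson formula: x_{n+1} = x_n - f(x_n)/f'(x_n)

Iteration 1:
  f(0.400000) = 0.270320
  f'(0.400000) = -1.670320
  x_1 = 0.400000 - 0.270320/(-1.670320) = 0.561837
Iteration 2:
  f(0.561837) = 0.008323
  f'(0.561837) = -1.570161
  x_2 = 0.561837 - 0.008323/(-1.570161) = 0.567138
Iteration 3:
  f(0.567138) = 0.000008
  f'(0.567138) = -1.567146
  x_3 = 0.567138 - 0.000008/(-1.567146) = 0.567143
Iteration 4:
  f(0.567143) = 0.000000
  f'(0.567143) = -1.567143
  x_4 = 0.567143 - 0.000000/(-1.567143) = 0.567143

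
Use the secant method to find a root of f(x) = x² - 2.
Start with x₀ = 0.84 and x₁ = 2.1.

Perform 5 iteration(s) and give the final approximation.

f(x) = x² - 2
x₀ = 0.84, x₁ = 2.1

Secant formula: x_{n+1} = x_n - f(x_n)(x_n - x_{n-1})/(f(x_n) - f(x_{n-1}))

Iteration 1:
  f(0.840000) = -1.294400
  f(2.100000) = 2.410000
  x_2 = 2.100000 - 2.410000×(2.100000 - 0.840000)/(2.410000 - (-1.294400))
       = 1.280272
Iteration 2:
  f(2.100000) = 2.410000
  f(1.280272) = -0.360903
  x_3 = 1.280272 - (-0.360903)×(1.280272 - 2.100000)/(-0.360903 - 2.410000)
       = 1.387040
Iteration 3:
  f(1.280272) = -0.360903
  f(1.387040) = -0.076121
  x_4 = 1.387040 - (-0.076121)×(1.387040 - 1.280272)/(-0.076121 - (-0.360903))
       = 1.415578
Iteration 4:
  f(1.387040) = -0.076121
  f(1.415578) = 0.003861
  x_5 = 1.415578 - 0.003861×(1.415578 - 1.387040)/(0.003861 - (-0.076121))
       = 1.414200
Iteration 5:
  f(1.415578) = 0.003861
  f(1.414200) = -0.000037
  x_6 = 1.414200 - (-0.000037)×(1.414200 - 1.415578)/(-0.000037 - 0.003861)
       = 1.414214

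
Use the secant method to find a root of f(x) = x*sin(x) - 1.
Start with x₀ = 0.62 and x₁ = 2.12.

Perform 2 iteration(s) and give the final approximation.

f(x) = x*sin(x) - 1
x₀ = 0.62, x₁ = 2.12

Secant formula: x_{n+1} = x_n - f(x_n)(x_n - x_{n-1})/(f(x_n) - f(x_{n-1}))

Iteration 1:
  f(0.620000) = -0.639758
  f(2.120000) = 0.808234
  x_2 = 2.120000 - 0.808234×(2.120000 - 0.620000)/(0.808234 - (-0.639758))
       = 1.282737
Iteration 2:
  f(2.120000) = 0.808234
  f(1.282737) = 0.229884
  x_3 = 1.282737 - 0.229884×(1.282737 - 2.120000)/(0.229884 - 0.808234)
       = 0.949939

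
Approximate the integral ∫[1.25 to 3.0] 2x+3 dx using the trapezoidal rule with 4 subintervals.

f(x) = 2x+3
a = 1.25, b = 3.0, n = 4
h = (b - a)/n = 0.437500

Trapezoidal rule: (h/2)[f(x₀) + 2f(x₁) + 2f(x₂) + ... + f(xₙ)]

x_0 = 1.2500, f(x_0) = 5.500000, coefficient = 1
x_1 = 1.6875, f(x_1) = 6.375000, coefficient = 2
x_2 = 2.1250, f(x_2) = 7.250000, coefficient = 2
x_3 = 2.5625, f(x_3) = 8.125000, coefficient = 2
x_4 = 3.0000, f(x_4) = 9.000000, coefficient = 1

I ≈ (0.437500/2) × 58.000000 = 12.687500
Exact value: 12.687500
Error: 0.000000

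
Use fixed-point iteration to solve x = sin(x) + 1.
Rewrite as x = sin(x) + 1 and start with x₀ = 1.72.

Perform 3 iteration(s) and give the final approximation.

Equation: x = sin(x) + 1
Fixed-point form: x = sin(x) + 1
x₀ = 1.72

x_1 = g(1.720000) = 1.988890
x_2 = g(1.988890) = 1.913865
x_3 = g(1.913865) = 1.941727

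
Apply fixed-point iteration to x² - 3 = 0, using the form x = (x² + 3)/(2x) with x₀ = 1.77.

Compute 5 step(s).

Equation: x² - 3 = 0
Fixed-point form: x = (x² + 3)/(2x)
x₀ = 1.77

x_1 = g(1.770000) = 1.732458
x_2 = g(1.732458) = 1.732051
x_3 = g(1.732051) = 1.732051
x_4 = g(1.732051) = 1.732051
x_5 = g(1.732051) = 1.732051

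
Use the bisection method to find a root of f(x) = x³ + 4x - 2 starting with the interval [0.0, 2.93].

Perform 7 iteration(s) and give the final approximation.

f(x) = x³ + 4x - 2
Initial interval: [0.0, 2.93]

Iteration 1:
  c_1 = (0.000000 + 2.930000)/2 = 1.465000
  f(c_1) = f(1.465000) = 7.004220
  f(a) × f(c) < 0, new interval: [0.000000, 1.465000]
Iteration 2:
  c_2 = (0.000000 + 1.465000)/2 = 0.732500
  f(c_2) = f(0.732500) = 1.323027
  f(a) × f(c) < 0, new interval: [0.000000, 0.732500]
Iteration 3:
  c_3 = (0.000000 + 0.732500)/2 = 0.366250
  f(c_3) = f(0.366250) = -0.485872
  f(a) × f(c) ≥ 0, new interval: [0.366250, 0.732500]
Iteration 4:
  c_4 = (0.366250 + 0.732500)/2 = 0.549375
  f(c_4) = f(0.549375) = 0.363308
  f(a) × f(c) < 0, new interval: [0.366250, 0.549375]
Iteration 5:
  c_5 = (0.366250 + 0.549375)/2 = 0.457813
  f(c_5) = f(0.457813) = -0.072796
  f(a) × f(c) ≥ 0, new interval: [0.457813, 0.549375]
Iteration 6:
  c_6 = (0.457813 + 0.549375)/2 = 0.503594
  f(c_6) = f(0.503594) = 0.142090
  f(a) × f(c) < 0, new interval: [0.457813, 0.503594]
Iteration 7:
  c_7 = (0.457813 + 0.503594)/2 = 0.480703
  f(c_7) = f(0.480703) = 0.033891
  f(a) × f(c) < 0, new interval: [0.457813, 0.480703]

After 7 iteration(s), the approximation is c_7 = 0.480703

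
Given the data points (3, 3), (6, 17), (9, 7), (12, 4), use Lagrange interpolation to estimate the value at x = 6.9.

Lagrange interpolation formula:
P(x) = Σ yᵢ × Lᵢ(x)
where Lᵢ(x) = Π_{j≠i} (x - xⱼ)/(xᵢ - xⱼ)

L_0(6.9) = (6.9 - 6)/(3 - 6) × (6.9 - 9)/(3 - 9) × (6.9 - 12)/(3 - 12) = -0.059500
L_1(6.9) = (6.9 - 3)/(6 - 3) × (6.9 - 9)/(6 - 9) × (6.9 - 12)/(6 - 12) = 0.773500
L_2(6.9) = (6.9 - 3)/(9 - 3) × (6.9 - 6)/(9 - 6) × (6.9 - 12)/(9 - 12) = 0.331500
L_3(6.9) = (6.9 - 3)/(12 - 3) × (6.9 - 6)/(12 - 6) × (6.9 - 9)/(12 - 9) = -0.045500

P(6.9) = 3×L_0(6.9) + 17×L_1(6.9) + 7×L_2(6.9) + 4×L_3(6.9)
P(6.9) = 15.109500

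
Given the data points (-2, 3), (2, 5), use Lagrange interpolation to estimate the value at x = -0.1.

Lagrange interpolation formula:
P(x) = Σ yᵢ × Lᵢ(x)
where Lᵢ(x) = Π_{j≠i} (x - xⱼ)/(xᵢ - xⱼ)

L_0(-0.1) = (-0.1 - 2)/(-2 - 2) = 0.525000
L_1(-0.1) = (-0.1 - (-2))/(2 - (-2)) = 0.475000

P(-0.1) = 3×L_0(-0.1) + 5×L_1(-0.1)
P(-0.1) = 3.950000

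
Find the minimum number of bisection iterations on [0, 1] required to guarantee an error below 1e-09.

We need (b-a)/2^n ≤ 1e-09
(1 - 0)/2^n ≤ 1e-09
1/2^n ≤ 1e-09
2^n ≥ 1000000000
n ≥ log₂(1000000000) = 29.90
n ≥ 30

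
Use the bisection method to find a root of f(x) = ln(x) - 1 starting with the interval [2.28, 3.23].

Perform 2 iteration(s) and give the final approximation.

f(x) = ln(x) - 1
Initial interval: [2.28, 3.23]

Iteration 1:
  c_1 = (2.280000 + 3.230000)/2 = 2.755000
  f(c_1) = f(2.755000) = 0.013417
  f(a) × f(c) < 0, new interval: [2.280000, 2.755000]
Iteration 2:
  c_2 = (2.280000 + 2.755000)/2 = 2.517500
  f(c_2) = f(2.517500) = -0.076734
  f(a) × f(c) ≥ 0, new interval: [2.517500, 2.755000]

After 2 iteration(s), the approximation is c_2 = 2.517500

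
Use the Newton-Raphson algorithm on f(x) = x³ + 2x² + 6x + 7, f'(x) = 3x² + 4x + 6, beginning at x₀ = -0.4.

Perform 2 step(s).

f(x) = x³ + 2x² + 6x + 7
f'(x) = 3x² + 4x + 6
x₀ = -0.4

Newton-Raphson formula: x_{n+1} = x_n - f(x_n)/f'(x_n)

Iteration 1:
  f(-0.400000) = 4.856000
  f'(-0.400000) = 4.880000
  x_1 = -0.400000 - 4.856000/4.880000 = -1.395082
Iteration 2:
  f(-1.395082) = -0.193168
  f'(-1.395082) = 6.258433
  x_2 = -1.395082 - (-0.193168)/6.258433 = -1.364217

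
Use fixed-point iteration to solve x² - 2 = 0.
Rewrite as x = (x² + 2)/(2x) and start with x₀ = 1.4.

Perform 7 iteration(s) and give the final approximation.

Equation: x² - 2 = 0
Fixed-point form: x = (x² + 2)/(2x)
x₀ = 1.4

x_1 = g(1.400000) = 1.414286
x_2 = g(1.414286) = 1.414214
x_3 = g(1.414214) = 1.414214
x_4 = g(1.414214) = 1.414214
x_5 = g(1.414214) = 1.414214
x_6 = g(1.414214) = 1.414214
x_7 = g(1.414214) = 1.414214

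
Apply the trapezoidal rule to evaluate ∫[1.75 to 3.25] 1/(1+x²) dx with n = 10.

f(x) = 1/(1+x²)
a = 1.75, b = 3.25, n = 10
h = (b - a)/n = 0.150000

Trapezoidal rule: (h/2)[f(x₀) + 2f(x₁) + 2f(x₂) + ... + f(xₙ)]

x_0 = 1.7500, f(x_0) = 0.246154, coefficient = 1
x_1 = 1.9000, f(x_1) = 0.216920, coefficient = 2
x_2 = 2.0500, f(x_2) = 0.192215, coefficient = 2
x_3 = 2.2000, f(x_3) = 0.171233, coefficient = 2
x_4 = 2.3500, f(x_4) = 0.153315, coefficient = 2
x_5 = 2.5000, f(x_5) = 0.137931, coefficient = 2
x_6 = 2.6500, f(x_6) = 0.124649, coefficient = 2
x_7 = 2.8000, f(x_7) = 0.113122, coefficient = 2
x_8 = 2.9500, f(x_8) = 0.103066, coefficient = 2
x_9 = 3.1000, f(x_9) = 0.094251, coefficient = 2
x_10 = 3.2500, f(x_10) = 0.086486, coefficient = 1

I ≈ (0.150000/2) × 2.946046 = 0.220953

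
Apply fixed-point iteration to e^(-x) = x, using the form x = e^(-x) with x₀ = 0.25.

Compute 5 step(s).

Equation: e^(-x) = x
Fixed-point form: x = e^(-x)
x₀ = 0.25

x_1 = g(0.250000) = 0.778801
x_2 = g(0.778801) = 0.458956
x_3 = g(0.458956) = 0.631943
x_4 = g(0.631943) = 0.531558
x_5 = g(0.531558) = 0.587689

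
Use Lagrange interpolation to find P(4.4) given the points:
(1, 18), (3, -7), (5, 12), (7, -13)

Lagrange interpolation formula:
P(x) = Σ yᵢ × Lᵢ(x)
where Lᵢ(x) = Π_{j≠i} (x - xⱼ)/(xᵢ - xⱼ)

L_0(4.4) = (4.4 - 3)/(1 - 3) × (4.4 - 5)/(1 - 5) × (4.4 - 7)/(1 - 7) = -0.045500
L_1(4.4) = (4.4 - 1)/(3 - 1) × (4.4 - 5)/(3 - 5) × (4.4 - 7)/(3 - 7) = 0.331500
L_2(4.4) = (4.4 - 1)/(5 - 1) × (4.4 - 3)/(5 - 3) × (4.4 - 7)/(5 - 7) = 0.773500
L_3(4.4) = (4.4 - 1)/(7 - 1) × (4.4 - 3)/(7 - 3) × (4.4 - 5)/(7 - 5) = -0.059500

P(4.4) = 18×L_0(4.4) + (-7)×L_1(4.4) + 12×L_2(4.4) + (-13)×L_3(4.4)
P(4.4) = 6.916000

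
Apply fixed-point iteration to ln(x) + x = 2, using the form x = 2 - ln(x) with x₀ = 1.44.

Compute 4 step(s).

Equation: ln(x) + x = 2
Fixed-point form: x = 2 - ln(x)
x₀ = 1.44

x_1 = g(1.440000) = 1.635357
x_2 = g(1.635357) = 1.508139
x_3 = g(1.508139) = 1.589124
x_4 = g(1.589124) = 1.536817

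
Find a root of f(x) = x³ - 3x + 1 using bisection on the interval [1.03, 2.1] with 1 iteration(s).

f(x) = x³ - 3x + 1
Initial interval: [1.03, 2.1]

Iteration 1:
  c_1 = (1.030000 + 2.100000)/2 = 1.565000
  f(c_1) = f(1.565000) = 0.138037
  f(a) × f(c) < 0, new interval: [1.030000, 1.565000]

After 1 iteration(s), the approximation is c_1 = 1.565000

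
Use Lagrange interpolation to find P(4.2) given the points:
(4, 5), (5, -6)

Lagrange interpolation formula:
P(x) = Σ yᵢ × Lᵢ(x)
where Lᵢ(x) = Π_{j≠i} (x - xⱼ)/(xᵢ - xⱼ)

L_0(4.2) = (4.2 - 5)/(4 - 5) = 0.800000
L_1(4.2) = (4.2 - 4)/(5 - 4) = 0.200000

P(4.2) = 5×L_0(4.2) + (-6)×L_1(4.2)
P(4.2) = 2.800000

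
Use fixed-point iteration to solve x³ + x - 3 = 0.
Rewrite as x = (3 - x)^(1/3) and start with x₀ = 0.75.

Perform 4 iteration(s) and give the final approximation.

Equation: x³ + x - 3 = 0
Fixed-point form: x = (3 - x)^(1/3)
x₀ = 0.75

x_1 = g(0.750000) = 1.310371
x_2 = g(1.310371) = 1.191051
x_3 = g(1.191051) = 1.218453
x_4 = g(1.218453) = 1.212269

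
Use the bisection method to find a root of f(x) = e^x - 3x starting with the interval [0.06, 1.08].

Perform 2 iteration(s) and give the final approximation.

f(x) = e^x - 3x
Initial interval: [0.06, 1.08]

Iteration 1:
  c_1 = (0.060000 + 1.080000)/2 = 0.570000
  f(c_1) = f(0.570000) = 0.058267
  f(a) × f(c) ≥ 0, new interval: [0.570000, 1.080000]
Iteration 2:
  c_2 = (0.570000 + 1.080000)/2 = 0.825000
  f(c_2) = f(0.825000) = -0.193119
  f(a) × f(c) < 0, new interval: [0.570000, 0.825000]

After 2 iteration(s), the approximation is c_2 = 0.825000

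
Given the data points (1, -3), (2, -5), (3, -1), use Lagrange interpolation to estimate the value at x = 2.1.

Lagrange interpolation formula:
P(x) = Σ yᵢ × Lᵢ(x)
where Lᵢ(x) = Π_{j≠i} (x - xⱼ)/(xᵢ - xⱼ)

L_0(2.1) = (2.1 - 2)/(1 - 2) × (2.1 - 3)/(1 - 3) = -0.045000
L_1(2.1) = (2.1 - 1)/(2 - 1) × (2.1 - 3)/(2 - 3) = 0.990000
L_2(2.1) = (2.1 - 1)/(3 - 1) × (2.1 - 2)/(3 - 2) = 0.055000

P(2.1) = (-3)×L_0(2.1) + (-5)×L_1(2.1) + (-1)×L_2(2.1)
P(2.1) = -4.870000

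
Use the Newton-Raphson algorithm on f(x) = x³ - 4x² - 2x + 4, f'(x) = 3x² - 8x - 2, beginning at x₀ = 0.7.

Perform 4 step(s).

f(x) = x³ - 4x² - 2x + 4
f'(x) = 3x² - 8x - 2
x₀ = 0.7

Newton-Raphson formula: x_{n+1} = x_n - f(x_n)/f'(x_n)

Iteration 1:
  f(0.700000) = 0.983000
  f'(0.700000) = -6.130000
  x_1 = 0.700000 - 0.983000/(-6.130000) = 0.860359
Iteration 2:
  f(0.860359) = -0.044735
  f'(0.860359) = -6.662219
  x_2 = 0.860359 - (-0.044735)/(-6.662219) = 0.853644
Iteration 3:
  f(0.853644) = -0.000064
  f'(0.853644) = -6.643028
  x_3 = 0.853644 - (-0.000064)/(-6.643028) = 0.853635
Iteration 4:
  f(0.853635) = 0.000000
  f'(0.853635) = -6.643000
  x_4 = 0.853635 - 0.000000/(-6.643000) = 0.853635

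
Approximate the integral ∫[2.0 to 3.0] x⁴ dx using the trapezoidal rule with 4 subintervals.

f(x) = x⁴
a = 2.0, b = 3.0, n = 4
h = (b - a)/n = 0.250000

Trapezoidal rule: (h/2)[f(x₀) + 2f(x₁) + 2f(x₂) + ... + f(xₙ)]

x_0 = 2.0000, f(x_0) = 16.000000, coefficient = 1
x_1 = 2.2500, f(x_1) = 25.628906, coefficient = 2
x_2 = 2.5000, f(x_2) = 39.062500, coefficient = 2
x_3 = 2.7500, f(x_3) = 57.191406, coefficient = 2
x_4 = 3.0000, f(x_4) = 81.000000, coefficient = 1

I ≈ (0.250000/2) × 340.765625 = 42.595703
Exact value: 42.200000
Error: 0.395703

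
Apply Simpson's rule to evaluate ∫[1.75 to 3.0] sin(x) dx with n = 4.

f(x) = sin(x)
a = 1.75, b = 3.0, n = 4
h = (b - a)/n = 0.312500

Simpson's rule: (h/3)[f(x₀) + 4f(x₁) + 2f(x₂) + ... + f(xₙ)]

x_0 = 1.7500, f(x_0) = 0.983986, coefficient = 1
x_1 = 2.0625, f(x_1) = 0.881530, coefficient = 4
x_2 = 2.3750, f(x_2) = 0.693685, coefficient = 2
x_3 = 2.6875, f(x_3) = 0.438647, coefficient = 4
x_4 = 3.0000, f(x_4) = 0.141120, coefficient = 1

I ≈ (0.312500/3) × 7.793184 = 0.811790
Exact value: 0.811746
Error: 0.000044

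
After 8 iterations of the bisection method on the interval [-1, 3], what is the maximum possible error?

Bisection error bound: |error| ≤ (b-a)/2^n
|error| ≤ (3 - (-1))/2^8 = 4/2^8
|error| ≤ 0.0156250000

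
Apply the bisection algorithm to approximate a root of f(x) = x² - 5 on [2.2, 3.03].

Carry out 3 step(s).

f(x) = x² - 5
Initial interval: [2.2, 3.03]

Iteration 1:
  c_1 = (2.200000 + 3.030000)/2 = 2.615000
  f(c_1) = f(2.615000) = 1.838225
  f(a) × f(c) < 0, new interval: [2.200000, 2.615000]
Iteration 2:
  c_2 = (2.200000 + 2.615000)/2 = 2.407500
  f(c_2) = f(2.407500) = 0.796056
  f(a) × f(c) < 0, new interval: [2.200000, 2.407500]
Iteration 3:
  c_3 = (2.200000 + 2.407500)/2 = 2.303750
  f(c_3) = f(2.303750) = 0.307264
  f(a) × f(c) < 0, new interval: [2.200000, 2.303750]

After 3 iteration(s), the approximation is c_3 = 2.303750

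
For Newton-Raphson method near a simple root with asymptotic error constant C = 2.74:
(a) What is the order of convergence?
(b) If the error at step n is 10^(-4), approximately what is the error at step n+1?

(a) Newton-Raphson has quadratic (order 2) convergence near simple roots.
    This means |e_{n+1}| ≈ C|e_n|².

(b) With |e_n| = 10^(-4) and C = 2.74:
    |e_{n+1}| ≈ 2.74 × (10^(-4))² = 2.74 × 10^(-8)

(a) 2 (quadratic); (b) |e_{n+1}| ≈ 2.740e-08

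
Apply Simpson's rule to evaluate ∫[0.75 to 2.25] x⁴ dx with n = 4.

f(x) = x⁴
a = 0.75, b = 2.25, n = 4
h = (b - a)/n = 0.375000

Simpson's rule: (h/3)[f(x₀) + 4f(x₁) + 2f(x₂) + ... + f(xₙ)]

x_0 = 0.7500, f(x_0) = 0.316406, coefficient = 1
x_1 = 1.1250, f(x_1) = 1.601807, coefficient = 4
x_2 = 1.5000, f(x_2) = 5.062500, coefficient = 2
x_3 = 1.8750, f(x_3) = 12.359619, coefficient = 4
x_4 = 2.2500, f(x_4) = 25.628906, coefficient = 1

I ≈ (0.375000/3) × 91.916016 = 11.489502
Exact value: 11.485547
Error: 0.003955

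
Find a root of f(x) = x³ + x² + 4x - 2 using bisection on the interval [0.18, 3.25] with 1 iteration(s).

f(x) = x³ + x² + 4x - 2
Initial interval: [0.18, 3.25]

Iteration 1:
  c_1 = (0.180000 + 3.250000)/2 = 1.715000
  f(c_1) = f(1.715000) = 12.845426
  f(a) × f(c) < 0, new interval: [0.180000, 1.715000]

After 1 iteration(s), the approximation is c_1 = 1.715000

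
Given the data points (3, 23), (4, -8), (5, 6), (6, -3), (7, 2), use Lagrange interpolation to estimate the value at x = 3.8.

Lagrange interpolation formula:
P(x) = Σ yᵢ × Lᵢ(x)
where Lᵢ(x) = Π_{j≠i} (x - xⱼ)/(xᵢ - xⱼ)

L_0(3.8) = (3.8 - 4)/(3 - 4) × (3.8 - 5)/(3 - 5) × (3.8 - 6)/(3 - 6) × (3.8 - 7)/(3 - 7) = 0.070400
L_1(3.8) = (3.8 - 3)/(4 - 3) × (3.8 - 5)/(4 - 5) × (3.8 - 6)/(4 - 6) × (3.8 - 7)/(4 - 7) = 1.126400
L_2(3.8) = (3.8 - 3)/(5 - 3) × (3.8 - 4)/(5 - 4) × (3.8 - 6)/(5 - 6) × (3.8 - 7)/(5 - 7) = -0.281600
L_3(3.8) = (3.8 - 3)/(6 - 3) × (3.8 - 4)/(6 - 4) × (3.8 - 5)/(6 - 5) × (3.8 - 7)/(6 - 7) = 0.102400
L_4(3.8) = (3.8 - 3)/(7 - 3) × (3.8 - 4)/(7 - 4) × (3.8 - 5)/(7 - 5) × (3.8 - 6)/(7 - 6) = -0.017600

P(3.8) = 23×L_0(3.8) + (-8)×L_1(3.8) + 6×L_2(3.8) + (-3)×L_3(3.8) + 2×L_4(3.8)
P(3.8) = -9.424000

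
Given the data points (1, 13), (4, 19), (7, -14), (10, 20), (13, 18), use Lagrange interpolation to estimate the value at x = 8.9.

Lagrange interpolation formula:
P(x) = Σ yᵢ × Lᵢ(x)
where Lᵢ(x) = Π_{j≠i} (x - xⱼ)/(xᵢ - xⱼ)

L_0(8.9) = (8.9 - 4)/(1 - 4) × (8.9 - 7)/(1 - 7) × (8.9 - 10)/(1 - 10) × (8.9 - 13)/(1 - 13) = 0.021599
L_1(8.9) = (8.9 - 1)/(4 - 1) × (8.9 - 7)/(4 - 7) × (8.9 - 10)/(4 - 10) × (8.9 - 13)/(4 - 13) = -0.139290
L_2(8.9) = (8.9 - 1)/(7 - 1) × (8.9 - 4)/(7 - 4) × (8.9 - 10)/(7 - 10) × (8.9 - 13)/(7 - 13) = 0.538834
L_3(8.9) = (8.9 - 1)/(10 - 1) × (8.9 - 4)/(10 - 4) × (8.9 - 7)/(10 - 7) × (8.9 - 13)/(10 - 13) = 0.620475
L_4(8.9) = (8.9 - 1)/(13 - 1) × (8.9 - 4)/(13 - 4) × (8.9 - 7)/(13 - 7) × (8.9 - 10)/(13 - 10) = -0.041617

P(8.9) = 13×L_0(8.9) + 19×L_1(8.9) + (-14)×L_2(8.9) + 20×L_3(8.9) + 18×L_4(8.9)
P(8.9) = 1.750989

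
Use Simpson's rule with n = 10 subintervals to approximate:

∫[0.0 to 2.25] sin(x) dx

f(x) = sin(x)
a = 0.0, b = 2.25, n = 10
h = (b - a)/n = 0.225000

Simpson's rule: (h/3)[f(x₀) + 4f(x₁) + 2f(x₂) + ... + f(xₙ)]

x_0 = 0.0000, f(x_0) = 0.000000, coefficient = 1
x_1 = 0.2250, f(x_1) = 0.223106, coefficient = 4
x_2 = 0.4500, f(x_2) = 0.434966, coefficient = 2
x_3 = 0.6750, f(x_3) = 0.624897, coefficient = 4
x_4 = 0.9000, f(x_4) = 0.783327, coefficient = 2
x_5 = 1.1250, f(x_5) = 0.902268, coefficient = 4
x_6 = 1.3500, f(x_6) = 0.975723, coefficient = 2
x_7 = 1.5750, f(x_7) = 0.999991, coefficient = 4
x_8 = 1.8000, f(x_8) = 0.973848, coefficient = 2
x_9 = 2.0250, f(x_9) = 0.898611, coefficient = 4
x_10 = 2.2500, f(x_10) = 0.778073, coefficient = 1

I ≈ (0.225000/3) × 21.709293 = 1.628197
Exact value: 1.628174
Error: 0.000023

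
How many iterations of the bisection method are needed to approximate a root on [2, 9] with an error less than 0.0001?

We need (b-a)/2^n ≤ 0.0001
(9 - 2)/2^n ≤ 0.0001
7/2^n ≤ 0.0001
2^n ≥ 70000
n ≥ log₂(70000) = 16.10
n ≥ 17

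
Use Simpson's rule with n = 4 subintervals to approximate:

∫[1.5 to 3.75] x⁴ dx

f(x) = x⁴
a = 1.5, b = 3.75, n = 4
h = (b - a)/n = 0.562500

Simpson's rule: (h/3)[f(x₀) + 4f(x₁) + 2f(x₂) + ... + f(xₙ)]

x_0 = 1.5000, f(x_0) = 5.062500, coefficient = 1
x_1 = 2.0625, f(x_1) = 18.095718, coefficient = 4
x_2 = 2.6250, f(x_2) = 47.480713, coefficient = 2
x_3 = 3.1875, f(x_3) = 103.228775, coefficient = 4
x_4 = 3.7500, f(x_4) = 197.753906, coefficient = 1

I ≈ (0.562500/3) × 783.075806 = 146.826714
Exact value: 146.796680
Error: 0.030034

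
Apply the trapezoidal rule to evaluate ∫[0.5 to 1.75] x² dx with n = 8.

f(x) = x²
a = 0.5, b = 1.75, n = 8
h = (b - a)/n = 0.156250

Trapezoidal rule: (h/2)[f(x₀) + 2f(x₁) + 2f(x₂) + ... + f(xₙ)]

x_0 = 0.5000, f(x_0) = 0.250000, coefficient = 1
x_1 = 0.6562, f(x_1) = 0.430664, coefficient = 2
x_2 = 0.8125, f(x_2) = 0.660156, coefficient = 2
x_3 = 0.9688, f(x_3) = 0.938477, coefficient = 2
x_4 = 1.1250, f(x_4) = 1.265625, coefficient = 2
x_5 = 1.2812, f(x_5) = 1.641602, coefficient = 2
x_6 = 1.4375, f(x_6) = 2.066406, coefficient = 2
x_7 = 1.5938, f(x_7) = 2.540039, coefficient = 2
x_8 = 1.7500, f(x_8) = 3.062500, coefficient = 1

I ≈ (0.156250/2) × 22.398438 = 1.749878
Exact value: 1.744792
Error: 0.005086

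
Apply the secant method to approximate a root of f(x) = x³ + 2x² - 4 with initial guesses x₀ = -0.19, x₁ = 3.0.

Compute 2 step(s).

f(x) = x³ + 2x² - 4
x₀ = -0.19, x₁ = 3.0

Secant formula: x_{n+1} = x_n - f(x_n)(x_n - x_{n-1})/(f(x_n) - f(x_{n-1}))

Iteration 1:
  f(-0.190000) = -3.934659
  f(3.000000) = 41.000000
  x_2 = 3.000000 - 41.000000×(3.000000 - (-0.190000))/(41.000000 - (-3.934659))
       = 0.089329
Iteration 2:
  f(3.000000) = 41.000000
  f(0.089329) = -3.983328
  x_3 = 0.089329 - (-3.983328)×(0.089329 - 3.000000)/(-3.983328 - 41.000000)
       = 0.347073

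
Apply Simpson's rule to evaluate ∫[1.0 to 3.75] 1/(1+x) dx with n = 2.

f(x) = 1/(1+x)
a = 1.0, b = 3.75, n = 2
h = (b - a)/n = 1.375000

Simpson's rule: (h/3)[f(x₀) + 4f(x₁) + 2f(x₂) + ... + f(xₙ)]

x_0 = 1.0000, f(x_0) = 0.500000, coefficient = 1
x_1 = 2.3750, f(x_1) = 0.296296, coefficient = 4
x_2 = 3.7500, f(x_2) = 0.210526, coefficient = 1

I ≈ (1.375000/3) × 1.895712 = 0.868868
Exact value: 0.864997
Error: 0.003870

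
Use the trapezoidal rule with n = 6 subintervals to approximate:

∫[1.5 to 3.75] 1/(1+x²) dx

f(x) = 1/(1+x²)
a = 1.5, b = 3.75, n = 6
h = (b - a)/n = 0.375000

Trapezoidal rule: (h/2)[f(x₀) + 2f(x₁) + 2f(x₂) + ... + f(xₙ)]

x_0 = 1.5000, f(x_0) = 0.307692, coefficient = 1
x_1 = 1.8750, f(x_1) = 0.221453, coefficient = 2
x_2 = 2.2500, f(x_2) = 0.164948, coefficient = 2
x_3 = 2.6250, f(x_3) = 0.126733, coefficient = 2
x_4 = 3.0000, f(x_4) = 0.100000, coefficient = 2
x_5 = 3.3750, f(x_5) = 0.080706, coefficient = 2
x_6 = 3.7500, f(x_6) = 0.066390, coefficient = 1

I ≈ (0.375000/2) × 1.761764 = 0.330331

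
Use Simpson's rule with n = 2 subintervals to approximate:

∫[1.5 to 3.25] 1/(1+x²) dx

f(x) = 1/(1+x²)
a = 1.5, b = 3.25, n = 2
h = (b - a)/n = 0.875000

Simpson's rule: (h/3)[f(x₀) + 4f(x₁) + 2f(x₂) + ... + f(xₙ)]

x_0 = 1.5000, f(x_0) = 0.307692, coefficient = 1
x_1 = 2.3750, f(x_1) = 0.150588, coefficient = 4
x_2 = 3.2500, f(x_2) = 0.086486, coefficient = 1

I ≈ (0.875000/3) × 0.996532 = 0.290655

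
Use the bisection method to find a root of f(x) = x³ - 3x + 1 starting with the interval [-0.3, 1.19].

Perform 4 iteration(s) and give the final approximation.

f(x) = x³ - 3x + 1
Initial interval: [-0.3, 1.19]

Iteration 1:
  c_1 = (-0.300000 + 1.190000)/2 = 0.445000
  f(c_1) = f(0.445000) = -0.246879
  f(a) × f(c) < 0, new interval: [-0.300000, 0.445000]
Iteration 2:
  c_2 = (-0.300000 + 0.445000)/2 = 0.072500
  f(c_2) = f(0.072500) = 0.782881
  f(a) × f(c) ≥ 0, new interval: [0.072500, 0.445000]
Iteration 3:
  c_3 = (0.072500 + 0.445000)/2 = 0.258750
  f(c_3) = f(0.258750) = 0.241074
  f(a) × f(c) ≥ 0, new interval: [0.258750, 0.445000]
Iteration 4:
  c_4 = (0.258750 + 0.445000)/2 = 0.351875
  f(c_4) = f(0.351875) = -0.012057
  f(a) × f(c) < 0, new interval: [0.258750, 0.351875]

After 4 iteration(s), the approximation is c_4 = 0.351875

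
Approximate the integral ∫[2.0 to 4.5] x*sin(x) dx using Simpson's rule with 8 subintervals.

f(x) = x*sin(x)
a = 2.0, b = 4.5, n = 8
h = (b - a)/n = 0.312500

Simpson's rule: (h/3)[f(x₀) + 4f(x₁) + 2f(x₂) + ... + f(xₙ)]

x_0 = 2.0000, f(x_0) = 1.818595, coefficient = 1
x_1 = 2.3125, f(x_1) = 1.705050, coefficient = 4
x_2 = 2.6250, f(x_2) = 1.296541, coefficient = 2
x_3 = 2.9375, f(x_3) = 0.595369, coefficient = 4
x_4 = 3.2500, f(x_4) = -0.351634, coefficient = 2
x_5 = 3.5625, f(x_5) = -1.455598, coefficient = 4
x_6 = 3.8750, f(x_6) = -2.593944, coefficient = 2
x_7 = 4.1875, f(x_7) = -3.623777, coefficient = 4
x_8 = 4.5000, f(x_8) = -4.398886, coefficient = 1

I ≈ (0.312500/3) × -16.994190 = -1.770228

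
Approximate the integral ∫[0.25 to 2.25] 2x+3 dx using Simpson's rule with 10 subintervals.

f(x) = 2x+3
a = 0.25, b = 2.25, n = 10
h = (b - a)/n = 0.200000

Simpson's rule: (h/3)[f(x₀) + 4f(x₁) + 2f(x₂) + ... + f(xₙ)]

x_0 = 0.2500, f(x_0) = 3.500000, coefficient = 1
x_1 = 0.4500, f(x_1) = 3.900000, coefficient = 4
x_2 = 0.6500, f(x_2) = 4.300000, coefficient = 2
x_3 = 0.8500, f(x_3) = 4.700000, coefficient = 4
x_4 = 1.0500, f(x_4) = 5.100000, coefficient = 2
x_5 = 1.2500, f(x_5) = 5.500000, coefficient = 4
x_6 = 1.4500, f(x_6) = 5.900000, coefficient = 2
x_7 = 1.6500, f(x_7) = 6.300000, coefficient = 4
x_8 = 1.8500, f(x_8) = 6.700000, coefficient = 2
x_9 = 2.0500, f(x_9) = 7.100000, coefficient = 4
x_10 = 2.2500, f(x_10) = 7.500000, coefficient = 1

I ≈ (0.200000/3) × 165.000000 = 11.000000
Exact value: 11.000000
Error: 0.000000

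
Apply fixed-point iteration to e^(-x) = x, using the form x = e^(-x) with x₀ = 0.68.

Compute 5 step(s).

Equation: e^(-x) = x
Fixed-point form: x = e^(-x)
x₀ = 0.68

x_1 = g(0.680000) = 0.506617
x_2 = g(0.506617) = 0.602531
x_3 = g(0.602531) = 0.547425
x_4 = g(0.547425) = 0.578438
x_5 = g(0.578438) = 0.560774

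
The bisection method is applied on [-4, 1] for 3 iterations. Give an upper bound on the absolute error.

Bisection error bound: |error| ≤ (b-a)/2^n
|error| ≤ (1 - (-4))/2^3 = 5/2^3
|error| ≤ 0.6250000000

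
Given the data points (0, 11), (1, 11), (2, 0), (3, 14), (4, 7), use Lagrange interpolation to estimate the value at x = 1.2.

Lagrange interpolation formula:
P(x) = Σ yᵢ × Lᵢ(x)
where Lᵢ(x) = Π_{j≠i} (x - xⱼ)/(xᵢ - xⱼ)

L_0(1.2) = (1.2 - 1)/(0 - 1) × (1.2 - 2)/(0 - 2) × (1.2 - 3)/(0 - 3) × (1.2 - 4)/(0 - 4) = -0.033600
L_1(1.2) = (1.2 - 0)/(1 - 0) × (1.2 - 2)/(1 - 2) × (1.2 - 3)/(1 - 3) × (1.2 - 4)/(1 - 4) = 0.806400
L_2(1.2) = (1.2 - 0)/(2 - 0) × (1.2 - 1)/(2 - 1) × (1.2 - 3)/(2 - 3) × (1.2 - 4)/(2 - 4) = 0.302400
L_3(1.2) = (1.2 - 0)/(3 - 0) × (1.2 - 1)/(3 - 1) × (1.2 - 2)/(3 - 2) × (1.2 - 4)/(3 - 4) = -0.089600
L_4(1.2) = (1.2 - 0)/(4 - 0) × (1.2 - 1)/(4 - 1) × (1.2 - 2)/(4 - 2) × (1.2 - 3)/(4 - 3) = 0.014400

P(1.2) = 11×L_0(1.2) + 11×L_1(1.2) + 0×L_2(1.2) + 14×L_3(1.2) + 7×L_4(1.2)
P(1.2) = 7.347200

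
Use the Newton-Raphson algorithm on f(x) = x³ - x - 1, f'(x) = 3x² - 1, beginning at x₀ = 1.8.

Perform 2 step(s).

f(x) = x³ - x - 1
f'(x) = 3x² - 1
x₀ = 1.8

Newton-Raphson formula: x_{n+1} = x_n - f(x_n)/f'(x_n)

Iteration 1:
  f(1.800000) = 3.032000
  f'(1.800000) = 8.720000
  x_1 = 1.800000 - 3.032000/8.720000 = 1.452294
Iteration 2:
  f(1.452294) = 0.610821
  f'(1.452294) = 5.327470
  x_2 = 1.452294 - 0.610821/5.327470 = 1.337639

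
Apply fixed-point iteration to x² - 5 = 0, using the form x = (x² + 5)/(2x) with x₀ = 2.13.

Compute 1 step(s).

Equation: x² - 5 = 0
Fixed-point form: x = (x² + 5)/(2x)
x₀ = 2.13

x_1 = g(2.130000) = 2.238709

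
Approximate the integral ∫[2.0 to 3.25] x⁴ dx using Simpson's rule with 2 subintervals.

f(x) = x⁴
a = 2.0, b = 3.25, n = 2
h = (b - a)/n = 0.625000

Simpson's rule: (h/3)[f(x₀) + 4f(x₁) + 2f(x₂) + ... + f(xₙ)]

x_0 = 2.0000, f(x_0) = 16.000000, coefficient = 1
x_1 = 2.6250, f(x_1) = 47.480713, coefficient = 4
x_2 = 3.2500, f(x_2) = 111.566406, coefficient = 1

I ≈ (0.625000/3) × 317.489258 = 66.143595
Exact value: 66.118164
Error: 0.025431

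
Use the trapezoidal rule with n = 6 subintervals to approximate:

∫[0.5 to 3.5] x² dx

f(x) = x²
a = 0.5, b = 3.5, n = 6
h = (b - a)/n = 0.500000

Trapezoidal rule: (h/2)[f(x₀) + 2f(x₁) + 2f(x₂) + ... + f(xₙ)]

x_0 = 0.5000, f(x_0) = 0.250000, coefficient = 1
x_1 = 1.0000, f(x_1) = 1.000000, coefficient = 2
x_2 = 1.5000, f(x_2) = 2.250000, coefficient = 2
x_3 = 2.0000, f(x_3) = 4.000000, coefficient = 2
x_4 = 2.5000, f(x_4) = 6.250000, coefficient = 2
x_5 = 3.0000, f(x_5) = 9.000000, coefficient = 2
x_6 = 3.5000, f(x_6) = 12.250000, coefficient = 1

I ≈ (0.500000/2) × 57.500000 = 14.375000
Exact value: 14.250000
Error: 0.125000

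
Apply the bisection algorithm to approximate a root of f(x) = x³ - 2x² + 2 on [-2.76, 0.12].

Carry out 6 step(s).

f(x) = x³ - 2x² + 2
Initial interval: [-2.76, 0.12]

Iteration 1:
  c_1 = (-2.760000 + 0.120000)/2 = -1.320000
  f(c_1) = f(-1.320000) = -3.784768
  f(a) × f(c) ≥ 0, new interval: [-1.320000, 0.120000]
Iteration 2:
  c_2 = (-1.320000 + 0.120000)/2 = -0.600000
  f(c_2) = f(-0.600000) = 1.064000
  f(a) × f(c) < 0, new interval: [-1.320000, -0.600000]
Iteration 3:
  c_3 = (-1.320000 + (-0.600000))/2 = -0.960000
  f(c_3) = f(-0.960000) = -0.727936
  f(a) × f(c) ≥ 0, new interval: [-0.960000, -0.600000]
Iteration 4:
  c_4 = (-0.960000 + (-0.600000))/2 = -0.780000
  f(c_4) = f(-0.780000) = 0.308648
  f(a) × f(c) < 0, new interval: [-0.960000, -0.780000]
Iteration 5:
  c_5 = (-0.960000 + (-0.780000))/2 = -0.870000
  f(c_5) = f(-0.870000) = -0.172303
  f(a) × f(c) ≥ 0, new interval: [-0.870000, -0.780000]
Iteration 6:
  c_6 = (-0.870000 + (-0.780000))/2 = -0.825000
  f(c_6) = f(-0.825000) = 0.077234
  f(a) × f(c) < 0, new interval: [-0.870000, -0.825000]

After 6 iteration(s), the approximation is c_6 = -0.825000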